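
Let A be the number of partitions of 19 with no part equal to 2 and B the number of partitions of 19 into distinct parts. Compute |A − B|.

139

Partitions of 19 with no part equal to 2: 193.
Partitions of 19 into distinct parts: 54.
|193 − 54| = 139.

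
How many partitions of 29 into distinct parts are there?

256

A full systematic count gives 256.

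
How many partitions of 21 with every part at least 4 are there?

A partial list (first 12 by largest part):
21
17+4
16+5
15+6
14+7
13+8
13+4+4
12+9
12+5+4
11+10
11+6+4
11+5+5
…and 15 more, for 27 total.

27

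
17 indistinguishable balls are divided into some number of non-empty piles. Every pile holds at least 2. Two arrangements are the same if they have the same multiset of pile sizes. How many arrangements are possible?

There are too many to list fully; the first 12 (by largest part) are:
17
15,2
14,3
13,4
13,2,2
12,5
12,3,2
11,6
11,4,2
11,3,3
11,2,2,2
10,7
…and 54 more, for 66 total.

66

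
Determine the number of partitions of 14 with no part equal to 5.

105

A full systematic count gives 105.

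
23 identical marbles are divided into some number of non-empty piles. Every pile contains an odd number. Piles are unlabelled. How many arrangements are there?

Systematic enumeration (by largest part, then next-largest, …) yields 104.

104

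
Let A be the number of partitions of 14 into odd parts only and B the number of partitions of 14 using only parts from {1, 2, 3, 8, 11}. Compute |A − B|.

Partitions of 14 into odd parts only: 22.
Partitions of 14 using only parts from {1, 2, 3, 8, 11}: 34.
|22 − 34| = 12.

12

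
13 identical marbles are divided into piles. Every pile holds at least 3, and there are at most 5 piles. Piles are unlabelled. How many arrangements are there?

10

Listing the qualifying partitions of 13:
13
3, 10
4, 9
5, 8
6, 7
3, 3, 7
3, 4, 6
3, 5, 5
4, 4, 5
3, 3, 3, 4
Counting gives 10.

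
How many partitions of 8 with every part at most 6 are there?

20

The partitions of 8 that satisfy the conditions:
6+2
6+1+1
5+3
5+2+1
5+1+1+1
4+4
4+3+1
4+2+2
4+2+1+1
4+1+1+1+1
3+3+2
3+3+1+1
3+2+2+1
3+2+1+1+1
3+1+1+1+1+1
2+2+2+2
2+2+2+1+1
2+2+1+1+1+1
2+1+1+1+1+1+1
1+1+1+1+1+1+1+1
Counting gives 20.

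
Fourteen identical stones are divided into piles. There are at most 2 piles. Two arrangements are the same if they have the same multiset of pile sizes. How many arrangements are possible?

8

They are:
14
1 + 13
2 + 12
3 + 11
4 + 10
5 + 9
6 + 8
7 + 7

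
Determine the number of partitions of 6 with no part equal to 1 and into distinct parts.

Enumerating:
6
4+2

2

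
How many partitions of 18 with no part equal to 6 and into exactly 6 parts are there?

A partial list (first 12 by largest part):
1, 1, 1, 1, 1, 13
1, 1, 1, 1, 2, 12
1, 1, 1, 1, 3, 11
1, 1, 1, 2, 2, 11
1, 1, 1, 1, 4, 10
1, 1, 1, 2, 3, 10
1, 1, 2, 2, 2, 10
1, 1, 1, 1, 5, 9
1, 1, 1, 2, 4, 9
1, 1, 1, 3, 3, 9
1, 1, 2, 2, 3, 9
1, 2, 2, 2, 2, 9
…and 33 more, for 45 total.

45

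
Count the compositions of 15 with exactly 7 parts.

3003

By stars and bars with positive parts, the count is C(14,6) = 3003.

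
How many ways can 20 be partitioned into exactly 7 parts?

82

Enumerating by decreasing first part gives 82 partitions in all.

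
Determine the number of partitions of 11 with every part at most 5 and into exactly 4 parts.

7

They are:
5 + 4 + 1 + 1
5 + 3 + 2 + 1
5 + 2 + 2 + 2
4 + 4 + 2 + 1
4 + 3 + 3 + 1
4 + 3 + 2 + 2
3 + 3 + 3 + 2
That's 7 in total.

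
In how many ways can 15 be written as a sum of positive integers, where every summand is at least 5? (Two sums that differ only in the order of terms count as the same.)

They are:
15
10+5
9+6
8+7
5+5+5
That's 5 in total.

5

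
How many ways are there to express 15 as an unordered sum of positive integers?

Enumerating by decreasing first part gives 176 partitions in all.

176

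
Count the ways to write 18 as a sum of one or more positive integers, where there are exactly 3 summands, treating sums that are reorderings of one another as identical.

27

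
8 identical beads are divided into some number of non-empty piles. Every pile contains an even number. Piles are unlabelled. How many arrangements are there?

5

They are:
8
6+2
4+4
4+2+2
2+2+2+2
That's 5 in total.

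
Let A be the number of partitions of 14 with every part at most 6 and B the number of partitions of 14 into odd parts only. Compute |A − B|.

Partitions of 14 with every part at most 6: 90.
Partitions of 14 into odd parts only: 22.
|90 − 22| = 68.

68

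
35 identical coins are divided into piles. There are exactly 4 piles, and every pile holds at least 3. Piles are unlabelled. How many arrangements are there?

Direct enumeration gives 150 partitions.

150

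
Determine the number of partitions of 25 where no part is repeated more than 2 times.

Systematic enumeration (by largest part, then next-largest, …) yields 513.

513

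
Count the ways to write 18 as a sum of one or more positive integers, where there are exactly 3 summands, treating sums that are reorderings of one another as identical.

A partial list (first 12 by largest part):
16+1+1
15+2+1
14+3+1
14+2+2
13+4+1
13+3+2
12+5+1
12+4+2
12+3+3
11+6+1
11+5+2
11+4+3
…and 15 more, for 27 total.

27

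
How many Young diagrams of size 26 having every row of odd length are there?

165

Counting exhaustively, 165 partitions satisfy the conditions.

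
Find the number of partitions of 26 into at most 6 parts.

709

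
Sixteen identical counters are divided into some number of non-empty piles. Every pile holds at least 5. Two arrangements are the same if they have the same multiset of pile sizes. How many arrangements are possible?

6

Listing the qualifying partitions of 16:
16
5+11
6+10
7+9
8+8
5+5+6
That's 6 in total.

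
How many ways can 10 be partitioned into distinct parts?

They are:
10
1,9
2,8
3,7
1,2,7
4,6
1,3,6
1,4,5
2,3,5
1,2,3,4

10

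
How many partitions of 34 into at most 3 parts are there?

114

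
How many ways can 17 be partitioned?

There are 297 such partitions.

297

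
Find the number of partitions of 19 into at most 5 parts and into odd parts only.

The partitions of 19 that satisfy the conditions:
19
1,1,17
1,3,15
1,1,1,1,15
1,5,13
3,3,13
1,1,1,3,13
1,7,11
3,5,11
1,1,1,5,11
1,1,3,3,11
1,9,9
3,7,9
1,1,1,7,9
5,5,9
1,1,3,5,9
1,3,3,3,9
5,7,7
1,1,3,7,7
1,1,5,5,7
1,3,3,5,7
3,3,3,3,7
1,3,5,5,5
3,3,3,5,5

24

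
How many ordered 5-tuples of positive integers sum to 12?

330

By stars and bars with positive parts, the count is C(11,4) = 330.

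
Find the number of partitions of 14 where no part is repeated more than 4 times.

100

Counting exhaustively, 100 partitions satisfy the conditions.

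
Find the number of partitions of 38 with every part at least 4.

505

Enumerating by decreasing first part gives 505 partitions in all.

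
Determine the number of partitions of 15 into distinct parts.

There are too many to list fully; the first 12 (by largest part) are:
15
14+1
13+2
12+3
12+2+1
11+4
11+3+1
10+5
10+4+1
10+3+2
9+6
9+5+1
…and 15 more, for 27 total.

27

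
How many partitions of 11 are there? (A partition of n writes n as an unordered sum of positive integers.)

56

A partial list (first 12 by largest part):
11
1 + 10
2 + 9
1 + 1 + 9
3 + 8
1 + 2 + 8
1 + 1 + 1 + 8
4 + 7
1 + 3 + 7
2 + 2 + 7
1 + 1 + 2 + 7
1 + 1 + 1 + 1 + 7
…and 44 more, for 56 total.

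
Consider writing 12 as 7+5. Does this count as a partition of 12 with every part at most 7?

The parts sum to 12, and the condition 'no summand exceeds 7' holds.

Yes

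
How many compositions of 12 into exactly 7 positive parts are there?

462

A composition of 12 into 7 positive parts is chosen by placing 6 dividers among the 11 gaps between 12 units: C(11,6) = 462.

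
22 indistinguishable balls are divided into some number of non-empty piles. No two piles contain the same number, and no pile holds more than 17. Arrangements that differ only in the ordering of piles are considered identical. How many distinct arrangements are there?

82

Systematic enumeration (by largest part, then next-largest, …) yields 82.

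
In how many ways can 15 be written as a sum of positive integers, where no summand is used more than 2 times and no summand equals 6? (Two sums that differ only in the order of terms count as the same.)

There are too many to list fully; the first 12 (by largest part) are:
15
14+1
13+2
13+1+1
12+3
12+2+1
11+4
11+3+1
11+2+2
11+2+1+1
10+5
10+4+1
…and 42 more, for 54 total.

54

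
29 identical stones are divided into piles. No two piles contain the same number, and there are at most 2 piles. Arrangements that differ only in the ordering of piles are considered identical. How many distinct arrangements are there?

15

Enumerating:
29
28, 1
27, 2
26, 3
25, 4
24, 5
23, 6
22, 7
21, 8
20, 9
19, 10
18, 11
17, 12
16, 13
15, 14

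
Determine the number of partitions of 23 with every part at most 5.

291

Systematic enumeration (by largest part, then next-largest, …) yields 291.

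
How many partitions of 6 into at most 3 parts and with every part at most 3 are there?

3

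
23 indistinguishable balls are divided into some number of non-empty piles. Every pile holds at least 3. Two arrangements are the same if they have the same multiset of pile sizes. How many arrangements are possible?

88

Direct enumeration gives 88 partitions.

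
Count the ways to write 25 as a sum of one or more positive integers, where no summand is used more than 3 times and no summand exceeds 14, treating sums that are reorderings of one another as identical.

A full systematic count gives 771.

771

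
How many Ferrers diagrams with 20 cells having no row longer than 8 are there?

Counting exhaustively, 434 partitions satisfy the conditions.

434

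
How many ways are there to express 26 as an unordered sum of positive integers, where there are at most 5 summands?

427

Direct enumeration gives 427 partitions.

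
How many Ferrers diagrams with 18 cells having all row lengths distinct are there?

46

There are too many to list fully; the first 12 (by largest part) are:
18
17+1
16+2
15+3
15+2+1
14+4
14+3+1
13+5
13+4+1
13+3+2
12+6
12+5+1
…and 34 more, for 46 total.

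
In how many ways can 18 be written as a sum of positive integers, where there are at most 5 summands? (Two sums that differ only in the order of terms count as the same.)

141

Counting exhaustively, 141 partitions satisfy the conditions.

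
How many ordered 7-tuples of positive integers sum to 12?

A composition of 12 into 7 positive parts is chosen by placing 6 dividers among the 11 gaps between 12 units: C(11,6) = 462.

462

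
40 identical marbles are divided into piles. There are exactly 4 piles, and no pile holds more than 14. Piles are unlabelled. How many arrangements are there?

A partial list (first 12 by largest part):
14+14+11+1
14+14+10+2
14+14+9+3
14+14+8+4
14+14+7+5
14+14+6+6
14+13+12+1
14+13+11+2
14+13+10+3
14+13+9+4
14+13+8+5
14+13+7+6
…and 48 more, for 60 total.

60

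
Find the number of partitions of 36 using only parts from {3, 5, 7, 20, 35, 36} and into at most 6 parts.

Enumerating:
36
20 + 7 + 3 + 3 + 3
20 + 5 + 5 + 3 + 3
7 + 7 + 7 + 7 + 5 + 3
7 + 7 + 7 + 5 + 5 + 5
Counting gives 5.

5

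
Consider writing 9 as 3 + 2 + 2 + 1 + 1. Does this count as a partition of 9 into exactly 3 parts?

No

The parts sum to 9, and the condition 'there are exactly 3 summands' is violated.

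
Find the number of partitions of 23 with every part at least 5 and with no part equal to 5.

They are:
23
17 + 6
16 + 7
15 + 8
14 + 9
13 + 10
12 + 11
11 + 6 + 6
10 + 7 + 6
9 + 8 + 6
9 + 7 + 7
8 + 8 + 7
That's 12 in total.

12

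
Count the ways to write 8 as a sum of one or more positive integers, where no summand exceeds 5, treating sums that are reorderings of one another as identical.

They are:
3,5
1,2,5
1,1,1,5
4,4
1,3,4
2,2,4
1,1,2,4
1,1,1,1,4
2,3,3
1,1,3,3
1,2,2,3
1,1,1,2,3
1,1,1,1,1,3
2,2,2,2
1,1,2,2,2
1,1,1,1,2,2
1,1,1,1,1,1,2
1,1,1,1,1,1,1,1
That's 18 in total.

18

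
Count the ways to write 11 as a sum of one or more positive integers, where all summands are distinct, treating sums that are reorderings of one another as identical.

12

They are:
11
10,1
9,2
8,3
8,2,1
7,4
7,3,1
6,5
6,4,1
6,3,2
5,4,2
5,3,2,1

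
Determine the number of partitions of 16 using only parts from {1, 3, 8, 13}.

12

Enumerating:
3+13
1+1+1+13
8+8
1+1+3+3+8
1+1+1+1+1+3+8
1+1+1+1+1+1+1+1+8
1+3+3+3+3+3
1+1+1+1+3+3+3+3
1+1+1+1+1+1+1+3+3+3
1+1+1+1+1+1+1+1+1+1+3+3
1+1+1+1+1+1+1+1+1+1+1+1+1+3
1+1+1+1+1+1+1+1+1+1+1+1+1+1+1+1
Counting gives 12.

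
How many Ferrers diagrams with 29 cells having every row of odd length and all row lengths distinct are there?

Enumerating:
29
25+3+1
23+5+1
21+7+1
21+5+3
19+9+1
19+7+3
17+11+1
17+9+3
17+7+5
15+13+1
15+11+3
15+9+5
13+11+5
13+9+7
13+7+5+3+1
11+9+5+3+1
That's 17 in total.

17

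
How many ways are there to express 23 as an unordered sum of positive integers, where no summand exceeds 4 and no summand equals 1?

Enumerating:
4 + 4 + 4 + 4 + 4 + 3
4 + 4 + 4 + 4 + 3 + 2 + 2
4 + 4 + 4 + 3 + 3 + 3 + 2
4 + 4 + 4 + 3 + 2 + 2 + 2 + 2
4 + 4 + 3 + 3 + 3 + 3 + 3
4 + 4 + 3 + 3 + 3 + 2 + 2 + 2
4 + 4 + 3 + 2 + 2 + 2 + 2 + 2 + 2
4 + 3 + 3 + 3 + 3 + 3 + 2 + 2
4 + 3 + 3 + 3 + 2 + 2 + 2 + 2 + 2
4 + 3 + 2 + 2 + 2 + 2 + 2 + 2 + 2 + 2
3 + 3 + 3 + 3 + 3 + 3 + 3 + 2
3 + 3 + 3 + 3 + 3 + 2 + 2 + 2 + 2
3 + 3 + 3 + 2 + 2 + 2 + 2 + 2 + 2 + 2
3 + 2 + 2 + 2 + 2 + 2 + 2 + 2 + 2 + 2 + 2

14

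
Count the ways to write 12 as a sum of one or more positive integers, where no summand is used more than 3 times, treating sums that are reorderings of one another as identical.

A partial list (first 12 by largest part):
12
11 + 1
10 + 2
10 + 1 + 1
9 + 3
9 + 2 + 1
9 + 1 + 1 + 1
8 + 4
8 + 3 + 1
8 + 2 + 2
8 + 2 + 1 + 1
7 + 5
…and 38 more, for 50 total.

50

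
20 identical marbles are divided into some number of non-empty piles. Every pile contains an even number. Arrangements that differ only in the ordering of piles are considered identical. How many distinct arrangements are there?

42

There are too many to list fully; the first 12 (by largest part) are:
20
18+2
16+4
16+2+2
14+6
14+4+2
14+2+2+2
12+8
12+6+2
12+4+4
12+4+2+2
12+2+2+2+2
…and 30 more, for 42 total.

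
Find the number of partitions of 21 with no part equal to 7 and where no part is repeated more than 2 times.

187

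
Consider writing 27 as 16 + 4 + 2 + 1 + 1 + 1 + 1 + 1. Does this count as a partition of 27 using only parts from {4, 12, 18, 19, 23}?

No

The parts sum to 27, and the condition 'each summand belongs to {4, 12, 18, 19, 23}' is violated.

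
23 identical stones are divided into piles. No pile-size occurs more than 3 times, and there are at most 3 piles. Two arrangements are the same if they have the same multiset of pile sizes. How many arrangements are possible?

56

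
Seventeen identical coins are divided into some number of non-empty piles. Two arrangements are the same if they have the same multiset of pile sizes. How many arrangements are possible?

297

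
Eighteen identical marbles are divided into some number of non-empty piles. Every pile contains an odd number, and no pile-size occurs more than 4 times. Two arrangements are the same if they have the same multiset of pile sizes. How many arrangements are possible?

A partial list (first 12 by largest part):
17 + 1
15 + 3
15 + 1 + 1 + 1
13 + 5
13 + 3 + 1 + 1
11 + 7
11 + 5 + 1 + 1
11 + 3 + 3 + 1
11 + 3 + 1 + 1 + 1 + 1
9 + 9
9 + 7 + 1 + 1
9 + 5 + 3 + 1
…and 14 more, for 26 total.

26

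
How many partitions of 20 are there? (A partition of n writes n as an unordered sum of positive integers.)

Direct enumeration gives 627 partitions.

627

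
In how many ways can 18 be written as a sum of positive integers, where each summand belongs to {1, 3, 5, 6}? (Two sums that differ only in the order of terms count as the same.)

A partial list (first 12 by largest part):
6+6+6
6+6+5+1
6+6+3+3
6+6+3+1+1+1
6+6+1+1+1+1+1+1
6+5+5+1+1
6+5+3+3+1
6+5+3+1+1+1+1
6+5+1+1+1+1+1+1+1
6+3+3+3+3
6+3+3+3+1+1+1
6+3+3+1+1+1+1+1+1
…and 19 more, for 31 total.

31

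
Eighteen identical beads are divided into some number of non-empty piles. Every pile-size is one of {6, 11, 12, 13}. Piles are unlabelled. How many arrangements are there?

Listing the qualifying partitions of 18:
12+6
6+6+6

2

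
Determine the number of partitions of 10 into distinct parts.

The partitions of 10 that satisfy the conditions:
10
9 + 1
8 + 2
7 + 3
7 + 2 + 1
6 + 4
6 + 3 + 1
5 + 4 + 1
5 + 3 + 2
4 + 3 + 2 + 1
Counting gives 10.

10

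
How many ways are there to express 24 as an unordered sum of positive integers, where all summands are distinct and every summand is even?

Listing the qualifying partitions of 24:
24
22, 2
20, 4
18, 6
18, 4, 2
16, 8
16, 6, 2
14, 10
14, 8, 2
14, 6, 4
12, 10, 2
12, 8, 4
12, 6, 4, 2
10, 8, 6
10, 8, 4, 2

15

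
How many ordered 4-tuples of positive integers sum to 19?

816

A composition of 19 into 4 positive parts is chosen by placing 3 dividers among the 18 gaps between 19 units: C(18,3) = 816.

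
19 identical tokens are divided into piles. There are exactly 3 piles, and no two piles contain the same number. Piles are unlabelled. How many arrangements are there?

Enumerating:
16+2+1
15+3+1
14+4+1
14+3+2
13+5+1
13+4+2
12+6+1
12+5+2
12+4+3
11+7+1
11+6+2
11+5+3
10+8+1
10+7+2
10+6+3
10+5+4
9+8+2
9+7+3
9+6+4
8+7+4
8+6+5

21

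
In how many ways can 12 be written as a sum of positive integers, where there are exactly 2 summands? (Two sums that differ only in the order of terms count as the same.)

The partitions of 12 that satisfy the conditions:
11, 1
10, 2
9, 3
8, 4
7, 5
6, 6
Counting gives 6.

6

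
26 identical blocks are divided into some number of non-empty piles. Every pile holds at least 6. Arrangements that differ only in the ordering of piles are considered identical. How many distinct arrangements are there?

21

They are:
26
20+6
19+7
18+8
17+9
16+10
15+11
14+12
14+6+6
13+13
13+7+6
12+8+6
12+7+7
11+9+6
11+8+7
10+10+6
10+9+7
10+8+8
9+9+8
8+6+6+6
7+7+6+6
That's 21 in total.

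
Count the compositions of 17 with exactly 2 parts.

16

By stars and bars with positive parts, the count is C(16,1) = 16.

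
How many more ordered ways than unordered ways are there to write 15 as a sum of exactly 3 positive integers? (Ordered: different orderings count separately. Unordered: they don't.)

Compositions: C(14,2) = 91.
Unordered (partitions into 3 parts): 19.
Difference: 91 − 19 = 72.

72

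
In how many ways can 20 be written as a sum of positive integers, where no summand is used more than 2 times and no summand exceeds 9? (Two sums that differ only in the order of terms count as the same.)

Counting exhaustively, 120 partitions satisfy the conditions.

120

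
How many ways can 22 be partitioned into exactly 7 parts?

Direct enumeration gives 131 partitions.

131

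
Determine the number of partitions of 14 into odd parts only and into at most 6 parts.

15

The partitions of 14 that satisfy the conditions:
13, 1
11, 3
11, 1, 1, 1
9, 5
9, 3, 1, 1
9, 1, 1, 1, 1, 1
7, 7
7, 5, 1, 1
7, 3, 3, 1
7, 3, 1, 1, 1, 1
5, 5, 3, 1
5, 5, 1, 1, 1, 1
5, 3, 3, 3
5, 3, 3, 1, 1, 1
3, 3, 3, 3, 1, 1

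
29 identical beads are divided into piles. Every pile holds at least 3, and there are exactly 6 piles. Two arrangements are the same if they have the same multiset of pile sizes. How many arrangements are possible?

There are too many to list fully; the first 12 (by largest part) are:
3, 3, 3, 3, 3, 14
3, 3, 3, 3, 4, 13
3, 3, 3, 3, 5, 12
3, 3, 3, 4, 4, 12
3, 3, 3, 3, 6, 11
3, 3, 3, 4, 5, 11
3, 3, 4, 4, 4, 11
3, 3, 3, 3, 7, 10
3, 3, 3, 4, 6, 10
3, 3, 3, 5, 5, 10
3, 3, 4, 4, 5, 10
3, 4, 4, 4, 4, 10
…and 32 more, for 44 total.

44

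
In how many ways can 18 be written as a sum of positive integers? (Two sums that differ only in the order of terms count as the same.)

There are 385 such partitions.

385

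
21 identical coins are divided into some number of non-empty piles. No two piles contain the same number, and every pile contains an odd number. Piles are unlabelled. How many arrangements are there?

8

Enumerating:
21
17+3+1
15+5+1
13+7+1
13+5+3
11+9+1
11+7+3
9+7+5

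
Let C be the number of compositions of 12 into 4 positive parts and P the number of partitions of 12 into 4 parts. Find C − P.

Compositions: C(11,3) = 165.
Unordered (partitions into 4 parts): 15.
Difference: 165 − 15 = 150.

150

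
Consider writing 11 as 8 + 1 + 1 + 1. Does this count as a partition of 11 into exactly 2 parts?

The parts sum to 11, and the condition 'there are exactly 2 summands' is violated.

No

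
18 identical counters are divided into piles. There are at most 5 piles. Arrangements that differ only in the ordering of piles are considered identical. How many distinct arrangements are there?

141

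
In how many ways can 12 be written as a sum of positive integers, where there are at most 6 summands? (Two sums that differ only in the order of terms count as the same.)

There are too many to list fully; the first 12 (by largest part) are:
12
11+1
10+2
10+1+1
9+3
9+2+1
9+1+1+1
8+4
8+3+1
8+2+2
8+2+1+1
8+1+1+1+1
…and 46 more, for 58 total.

58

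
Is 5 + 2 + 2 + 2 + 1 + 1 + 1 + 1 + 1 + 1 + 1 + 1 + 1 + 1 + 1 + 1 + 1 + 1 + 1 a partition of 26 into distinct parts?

No

The parts sum to 26, and the condition 'all summands are distinct' is violated.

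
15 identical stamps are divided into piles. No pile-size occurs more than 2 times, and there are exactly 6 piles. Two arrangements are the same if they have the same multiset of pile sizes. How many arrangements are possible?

5

Enumerating:
1+1+2+2+3+6
1+1+2+2+4+5
1+1+2+3+3+5
1+1+2+3+4+4
1+2+2+3+3+4
That's 5 in total.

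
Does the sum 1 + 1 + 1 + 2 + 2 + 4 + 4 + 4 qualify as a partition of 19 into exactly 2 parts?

The parts sum to 19, and the condition 'there are exactly 2 summands' is violated.

No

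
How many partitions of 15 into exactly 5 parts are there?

30

There are too many to list fully; the first 12 (by largest part) are:
1 + 1 + 1 + 1 + 11
1 + 1 + 1 + 2 + 10
1 + 1 + 1 + 3 + 9
1 + 1 + 2 + 2 + 9
1 + 1 + 1 + 4 + 8
1 + 1 + 2 + 3 + 8
1 + 2 + 2 + 2 + 8
1 + 1 + 1 + 5 + 7
1 + 1 + 2 + 4 + 7
1 + 1 + 3 + 3 + 7
1 + 2 + 2 + 3 + 7
2 + 2 + 2 + 2 + 7
…and 18 more, for 30 total.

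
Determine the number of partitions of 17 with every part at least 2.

A partial list (first 12 by largest part):
17
15,2
14,3
13,4
13,2,2
12,5
12,3,2
11,6
11,4,2
11,3,3
11,2,2,2
10,7
…and 54 more, for 66 total.

66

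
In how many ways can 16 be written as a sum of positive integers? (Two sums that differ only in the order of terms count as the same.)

A full systematic count gives 231.

231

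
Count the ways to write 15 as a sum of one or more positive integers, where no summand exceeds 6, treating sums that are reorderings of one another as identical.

110

Systematic enumeration (by largest part, then next-largest, …) yields 110.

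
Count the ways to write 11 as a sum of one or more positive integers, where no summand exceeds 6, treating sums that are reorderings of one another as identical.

44

There are too many to list fully; the first 12 (by largest part) are:
6+5
6+4+1
6+3+2
6+3+1+1
6+2+2+1
6+2+1+1+1
6+1+1+1+1+1
5+5+1
5+4+2
5+4+1+1
5+3+3
5+3+2+1
…and 32 more, for 44 total.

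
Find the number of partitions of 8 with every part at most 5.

Listing the qualifying partitions of 8:
3 + 5
1 + 2 + 5
1 + 1 + 1 + 5
4 + 4
1 + 3 + 4
2 + 2 + 4
1 + 1 + 2 + 4
1 + 1 + 1 + 1 + 4
2 + 3 + 3
1 + 1 + 3 + 3
1 + 2 + 2 + 3
1 + 1 + 1 + 2 + 3
1 + 1 + 1 + 1 + 1 + 3
2 + 2 + 2 + 2
1 + 1 + 2 + 2 + 2
1 + 1 + 1 + 1 + 2 + 2
1 + 1 + 1 + 1 + 1 + 1 + 2
1 + 1 + 1 + 1 + 1 + 1 + 1 + 1

18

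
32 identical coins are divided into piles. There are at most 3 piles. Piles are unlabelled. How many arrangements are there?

102

Counting exhaustively, 102 partitions satisfy the conditions.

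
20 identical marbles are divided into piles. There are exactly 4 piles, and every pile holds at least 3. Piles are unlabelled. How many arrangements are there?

15

They are:
11+3+3+3
10+4+3+3
9+5+3+3
9+4+4+3
8+6+3+3
8+5+4+3
8+4+4+4
7+7+3+3
7+6+4+3
7+5+5+3
7+5+4+4
6+6+5+3
6+6+4+4
6+5+5+4
5+5+5+5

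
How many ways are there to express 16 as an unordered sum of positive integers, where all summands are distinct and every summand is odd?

5

The partitions of 16 that satisfy the conditions:
1 + 15
3 + 13
5 + 11
7 + 9
1 + 3 + 5 + 7
Counting gives 5.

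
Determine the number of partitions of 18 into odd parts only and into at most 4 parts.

16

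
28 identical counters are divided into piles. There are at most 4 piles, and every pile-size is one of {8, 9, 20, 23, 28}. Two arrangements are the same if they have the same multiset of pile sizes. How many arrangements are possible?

They are:
28
8, 20
Counting gives 2.

2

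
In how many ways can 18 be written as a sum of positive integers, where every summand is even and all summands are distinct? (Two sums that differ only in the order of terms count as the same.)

8

Enumerating:
18
16+2
14+4
12+6
12+4+2
10+8
10+6+2
8+6+4
That's 8 in total.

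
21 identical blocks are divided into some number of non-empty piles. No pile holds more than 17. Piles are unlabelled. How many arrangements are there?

There are 785 such partitions.

785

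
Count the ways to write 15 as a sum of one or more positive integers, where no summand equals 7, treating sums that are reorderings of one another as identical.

154

Direct enumeration gives 154 partitions.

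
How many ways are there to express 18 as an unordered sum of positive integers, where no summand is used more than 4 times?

262

Systematic enumeration (by largest part, then next-largest, …) yields 262.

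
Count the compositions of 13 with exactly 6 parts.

792

A composition of 13 into 6 positive parts is chosen by placing 5 dividers among the 12 gaps between 13 units: C(12,5) = 792.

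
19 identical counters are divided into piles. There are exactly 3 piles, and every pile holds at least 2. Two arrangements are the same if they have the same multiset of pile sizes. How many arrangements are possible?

The partitions of 19 that satisfy the conditions:
2 + 2 + 15
2 + 3 + 14
2 + 4 + 13
3 + 3 + 13
2 + 5 + 12
3 + 4 + 12
2 + 6 + 11
3 + 5 + 11
4 + 4 + 11
2 + 7 + 10
3 + 6 + 10
4 + 5 + 10
2 + 8 + 9
3 + 7 + 9
4 + 6 + 9
5 + 5 + 9
3 + 8 + 8
4 + 7 + 8
5 + 6 + 8
5 + 7 + 7
6 + 6 + 7
That's 21 in total.

21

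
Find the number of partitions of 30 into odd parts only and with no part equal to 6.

Counting exhaustively, 296 partitions satisfy the conditions.

296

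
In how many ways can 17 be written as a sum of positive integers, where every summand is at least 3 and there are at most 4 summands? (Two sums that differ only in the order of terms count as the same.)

They are:
17
14, 3
13, 4
12, 5
11, 6
11, 3, 3
10, 7
10, 4, 3
9, 8
9, 5, 3
9, 4, 4
8, 6, 3
8, 5, 4
8, 3, 3, 3
7, 7, 3
7, 6, 4
7, 5, 5
7, 4, 3, 3
6, 6, 5
6, 5, 3, 3
6, 4, 4, 3
5, 5, 4, 3
5, 4, 4, 4
That's 23 in total.

23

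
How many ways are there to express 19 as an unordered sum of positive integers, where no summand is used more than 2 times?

163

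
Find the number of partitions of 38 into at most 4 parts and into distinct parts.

370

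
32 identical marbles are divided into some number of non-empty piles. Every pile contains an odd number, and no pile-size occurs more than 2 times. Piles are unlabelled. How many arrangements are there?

Enumerating by decreasing first part gives 74 partitions in all.

74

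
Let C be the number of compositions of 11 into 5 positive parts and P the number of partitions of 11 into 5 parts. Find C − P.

Ordered (compositions into 5 parts): C(10,4) = 210.
Partitions of 11 into exactly 5 parts: 10.
Difference: 210 − 10 = 200.

200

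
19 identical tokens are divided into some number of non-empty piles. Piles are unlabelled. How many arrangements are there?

490

There are 490 such partitions.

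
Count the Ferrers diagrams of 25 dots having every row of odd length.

A full systematic count gives 142.

142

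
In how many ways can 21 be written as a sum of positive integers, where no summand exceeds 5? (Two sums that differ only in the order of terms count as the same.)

221

A full systematic count gives 221.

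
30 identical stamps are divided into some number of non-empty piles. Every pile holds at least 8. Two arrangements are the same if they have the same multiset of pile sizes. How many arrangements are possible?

16

The partitions of 30 that satisfy the conditions:
30
8, 22
9, 21
10, 20
11, 19
12, 18
13, 17
14, 16
15, 15
8, 8, 14
8, 9, 13
8, 10, 12
9, 9, 12
8, 11, 11
9, 10, 11
10, 10, 10
That's 16 in total.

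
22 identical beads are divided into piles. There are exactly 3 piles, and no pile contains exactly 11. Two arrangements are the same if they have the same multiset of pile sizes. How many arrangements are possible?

There are too many to list fully; the first 12 (by largest part) are:
20, 1, 1
19, 2, 1
18, 3, 1
18, 2, 2
17, 4, 1
17, 3, 2
16, 5, 1
16, 4, 2
16, 3, 3
15, 6, 1
15, 5, 2
15, 4, 3
…and 23 more, for 35 total.

35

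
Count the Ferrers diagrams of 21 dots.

Systematic enumeration (by largest part, then next-largest, …) yields 792.

792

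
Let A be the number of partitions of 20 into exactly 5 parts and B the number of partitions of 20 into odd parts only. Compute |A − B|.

Partitions of 20 into exactly 5 parts: 84.
Partitions of 20 into odd parts only: 64.
|84 − 64| = 20.

20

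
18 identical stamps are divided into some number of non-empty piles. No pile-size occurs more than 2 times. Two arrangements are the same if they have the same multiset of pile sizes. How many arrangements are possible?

135

Systematic enumeration (by largest part, then next-largest, …) yields 135.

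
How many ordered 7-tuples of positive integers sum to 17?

8008

Place 6 bars in the 16 internal gaps of a row of 17 dots: C(16,6) = 8008.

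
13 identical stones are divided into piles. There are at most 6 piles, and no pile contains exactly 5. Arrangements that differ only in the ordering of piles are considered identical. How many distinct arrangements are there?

53

There are too many to list fully; the first 12 (by largest part) are:
13
1, 12
2, 11
1, 1, 11
3, 10
1, 2, 10
1, 1, 1, 10
4, 9
1, 3, 9
2, 2, 9
1, 1, 2, 9
1, 1, 1, 1, 9
…and 41 more, for 53 total.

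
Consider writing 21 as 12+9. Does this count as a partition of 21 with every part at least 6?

The parts sum to 21, and the condition 'every summand is at least 6' holds.

Yes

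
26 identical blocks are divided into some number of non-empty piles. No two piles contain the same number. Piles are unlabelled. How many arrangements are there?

A full systematic count gives 165.

165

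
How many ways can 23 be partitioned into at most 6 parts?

454

Enumerating by decreasing first part gives 454 partitions in all.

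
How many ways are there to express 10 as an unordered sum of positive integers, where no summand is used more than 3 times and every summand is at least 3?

5

Listing the qualifying partitions of 10:
10
7 + 3
6 + 4
5 + 5
4 + 3 + 3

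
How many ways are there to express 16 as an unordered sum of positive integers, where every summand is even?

22

Listing the qualifying partitions of 16:
16
14 + 2
12 + 4
12 + 2 + 2
10 + 6
10 + 4 + 2
10 + 2 + 2 + 2
8 + 8
8 + 6 + 2
8 + 4 + 4
8 + 4 + 2 + 2
8 + 2 + 2 + 2 + 2
6 + 6 + 4
6 + 6 + 2 + 2
6 + 4 + 4 + 2
6 + 4 + 2 + 2 + 2
6 + 2 + 2 + 2 + 2 + 2
4 + 4 + 4 + 4
4 + 4 + 4 + 2 + 2
4 + 4 + 2 + 2 + 2 + 2
4 + 2 + 2 + 2 + 2 + 2 + 2
2 + 2 + 2 + 2 + 2 + 2 + 2 + 2
That's 22 in total.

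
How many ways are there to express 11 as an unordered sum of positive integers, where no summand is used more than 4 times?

44

A partial list (first 12 by largest part):
11
1 + 10
2 + 9
1 + 1 + 9
3 + 8
1 + 2 + 8
1 + 1 + 1 + 8
4 + 7
1 + 3 + 7
2 + 2 + 7
1 + 1 + 2 + 7
1 + 1 + 1 + 1 + 7
…and 32 more, for 44 total.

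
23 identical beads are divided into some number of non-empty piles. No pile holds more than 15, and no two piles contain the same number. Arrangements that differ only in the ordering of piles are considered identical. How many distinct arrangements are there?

85

Direct enumeration gives 85 partitions.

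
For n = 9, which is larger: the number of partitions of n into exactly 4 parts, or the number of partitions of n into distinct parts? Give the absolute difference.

Partitions of 9 into exactly 4 parts: 6.
Partitions of 9 into distinct parts: 8.
|6 − 8| = 2.

2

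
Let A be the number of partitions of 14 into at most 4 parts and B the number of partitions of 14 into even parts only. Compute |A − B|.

32

Partitions of 14 into at most 4 parts: 47.
Partitions of 14 into even parts only: 15.
|47 − 15| = 32.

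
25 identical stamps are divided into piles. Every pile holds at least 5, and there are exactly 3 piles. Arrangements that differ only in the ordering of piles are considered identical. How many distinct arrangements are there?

14

Enumerating:
15,5,5
14,6,5
13,7,5
13,6,6
12,8,5
12,7,6
11,9,5
11,8,6
11,7,7
10,10,5
10,9,6
10,8,7
9,9,7
9,8,8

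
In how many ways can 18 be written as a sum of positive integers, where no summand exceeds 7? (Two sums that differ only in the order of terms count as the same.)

248

Counting exhaustively, 248 partitions satisfy the conditions.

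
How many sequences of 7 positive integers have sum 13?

924

Equivalently, choose which 6 of the 12 gaps become plus signs: C(12,6) = 924.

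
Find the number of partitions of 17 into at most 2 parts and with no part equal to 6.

8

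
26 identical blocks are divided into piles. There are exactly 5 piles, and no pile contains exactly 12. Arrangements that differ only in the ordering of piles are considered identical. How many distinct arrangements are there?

There are 198 such partitions.

198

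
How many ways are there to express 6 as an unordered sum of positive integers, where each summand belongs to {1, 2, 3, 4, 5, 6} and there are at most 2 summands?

They are:
6
5, 1
4, 2
3, 3
Counting gives 4.

4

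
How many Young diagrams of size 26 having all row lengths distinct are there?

165

Counting exhaustively, 165 partitions satisfy the conditions.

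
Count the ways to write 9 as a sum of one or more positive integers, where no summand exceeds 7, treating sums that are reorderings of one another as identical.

28

There are too many to list fully; the first 12 (by largest part) are:
7 + 2
7 + 1 + 1
6 + 3
6 + 2 + 1
6 + 1 + 1 + 1
5 + 4
5 + 3 + 1
5 + 2 + 2
5 + 2 + 1 + 1
5 + 1 + 1 + 1 + 1
4 + 4 + 1
4 + 3 + 2
…and 16 more, for 28 total.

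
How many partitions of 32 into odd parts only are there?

390

Enumerating by decreasing first part gives 390 partitions in all.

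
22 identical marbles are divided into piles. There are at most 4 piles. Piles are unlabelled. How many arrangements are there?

There are 136 such partitions.

136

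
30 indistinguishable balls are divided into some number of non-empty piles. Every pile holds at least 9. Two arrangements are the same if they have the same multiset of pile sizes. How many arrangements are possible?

11

Enumerating:
30
21,9
20,10
19,11
18,12
17,13
16,14
15,15
12,9,9
11,10,9
10,10,10
That's 11 in total.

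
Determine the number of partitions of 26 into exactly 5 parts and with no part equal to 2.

113

A full systematic count gives 113.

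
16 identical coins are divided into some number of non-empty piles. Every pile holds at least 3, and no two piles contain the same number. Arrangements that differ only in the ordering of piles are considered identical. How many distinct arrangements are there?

10

Enumerating:
16
13+3
12+4
11+5
10+6
9+7
9+4+3
8+5+3
7+6+3
7+5+4
Counting gives 10.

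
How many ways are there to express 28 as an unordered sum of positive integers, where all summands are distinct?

Systematic enumeration (by largest part, then next-largest, …) yields 222.

222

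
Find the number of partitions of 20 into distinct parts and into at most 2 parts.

10

They are:
20
1+19
2+18
3+17
4+16
5+15
6+14
7+13
8+12
9+11
That's 10 in total.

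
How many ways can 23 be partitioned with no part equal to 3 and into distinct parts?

64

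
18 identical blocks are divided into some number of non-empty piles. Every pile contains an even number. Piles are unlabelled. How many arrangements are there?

A partial list (first 12 by largest part):
18
16+2
14+4
14+2+2
12+6
12+4+2
12+2+2+2
10+8
10+6+2
10+4+4
10+4+2+2
10+2+2+2+2
…and 18 more, for 30 total.

30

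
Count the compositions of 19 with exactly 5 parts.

Place 4 bars in the 18 internal gaps of a row of 19 dots: C(18,4) = 3060.

3060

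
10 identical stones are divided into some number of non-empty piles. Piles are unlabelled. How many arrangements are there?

There are too many to list fully; the first 12 (by largest part) are:
10
9+1
8+2
8+1+1
7+3
7+2+1
7+1+1+1
6+4
6+3+1
6+2+2
6+2+1+1
6+1+1+1+1
…and 30 more, for 42 total.

42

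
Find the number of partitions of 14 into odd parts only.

The partitions of 14 that satisfy the conditions:
13+1
11+3
11+1+1+1
9+5
9+3+1+1
9+1+1+1+1+1
7+7
7+5+1+1
7+3+3+1
7+3+1+1+1+1
7+1+1+1+1+1+1+1
5+5+3+1
5+5+1+1+1+1
5+3+3+3
5+3+3+1+1+1
5+3+1+1+1+1+1+1
5+1+1+1+1+1+1+1+1+1
3+3+3+3+1+1
3+3+3+1+1+1+1+1
3+3+1+1+1+1+1+1+1+1
3+1+1+1+1+1+1+1+1+1+1+1
1+1+1+1+1+1+1+1+1+1+1+1+1+1
Counting gives 22.

22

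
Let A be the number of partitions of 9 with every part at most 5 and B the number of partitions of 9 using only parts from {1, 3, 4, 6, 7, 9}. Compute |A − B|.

12

Partitions of 9 with every part at most 5: 23.
Partitions of 9 using only parts from {1, 3, 4, 6, 7, 9}: 11.
|23 − 11| = 12.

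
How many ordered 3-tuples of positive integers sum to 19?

Place 2 bars in the 18 internal gaps of a row of 19 dots: C(18,2) = 153.

153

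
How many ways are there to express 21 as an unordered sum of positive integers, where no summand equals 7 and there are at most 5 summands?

174

Systematic enumeration (by largest part, then next-largest, …) yields 174.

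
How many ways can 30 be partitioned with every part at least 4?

140

There are 140 such partitions.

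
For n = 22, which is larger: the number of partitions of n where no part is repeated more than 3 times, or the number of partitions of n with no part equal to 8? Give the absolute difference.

383

Partitions of 22 where no part is repeated more than 3 times: 484.
Partitions of 22 with no part equal to 8: 867.
|484 − 867| = 383.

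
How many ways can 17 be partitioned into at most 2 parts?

They are:
17
16, 1
15, 2
14, 3
13, 4
12, 5
11, 6
10, 7
9, 8
That's 9 in total.

9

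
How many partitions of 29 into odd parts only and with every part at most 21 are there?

248

There are 248 such partitions.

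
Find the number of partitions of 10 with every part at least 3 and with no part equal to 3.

3

The partitions of 10 that satisfy the conditions:
10
6,4
5,5
Counting gives 3.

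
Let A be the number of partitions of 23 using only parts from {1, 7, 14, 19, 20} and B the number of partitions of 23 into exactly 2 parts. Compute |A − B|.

3

Partitions of 23 using only parts from {1, 7, 14, 19, 20}: 8.
Partitions of 23 into exactly 2 parts: 11.
|8 − 11| = 3.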